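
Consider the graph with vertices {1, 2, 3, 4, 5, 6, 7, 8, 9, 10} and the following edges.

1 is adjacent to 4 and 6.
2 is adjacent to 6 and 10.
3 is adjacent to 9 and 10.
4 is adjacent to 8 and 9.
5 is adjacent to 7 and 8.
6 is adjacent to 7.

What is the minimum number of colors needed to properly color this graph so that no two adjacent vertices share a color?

The cycle 10-2-6-1-4-9-3-10 has odd length 7, so it cannot be 2-colored; at least 3 colors are needed.
3 colors suffice: color red → {4, 5, 6, 10}; color blue → {1, 2, 7, 8, 9}; color green → {3}. No two adjacent vertices share a color.

3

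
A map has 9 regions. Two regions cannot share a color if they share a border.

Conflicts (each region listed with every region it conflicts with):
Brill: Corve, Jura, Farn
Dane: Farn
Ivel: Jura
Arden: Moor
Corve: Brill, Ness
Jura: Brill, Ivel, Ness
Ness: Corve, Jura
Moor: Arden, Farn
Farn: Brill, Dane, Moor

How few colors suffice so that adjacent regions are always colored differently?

2

Dane and Farn conflict, so at least 2 colors are needed.
2 colors suffice: color 1 → {Arden, Corve, Jura, Farn}; color 2 → {Brill, Dane, Ivel, Ness, Moor}. Every pair that conflicts lands in different colors.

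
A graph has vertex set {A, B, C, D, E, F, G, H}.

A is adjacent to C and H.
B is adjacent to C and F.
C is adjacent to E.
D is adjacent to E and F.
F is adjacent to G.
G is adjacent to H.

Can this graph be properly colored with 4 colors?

The chromatic number is 3. The cycle C-E-D-F-B-C has odd length 5, so it cannot be 2-colored; at least 3 colors are needed.
3 colors suffice: color 1 → {C, F, H}; color 2 → {A, B, D, G}; color 3 → {E}.
Since 4 ≥ 3, a proper 4-coloring certainly exists.

Yes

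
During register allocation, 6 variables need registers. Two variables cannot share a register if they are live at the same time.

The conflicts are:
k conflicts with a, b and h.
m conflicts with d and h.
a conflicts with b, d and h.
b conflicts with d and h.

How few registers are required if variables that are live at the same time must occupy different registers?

4

k, a, b, h pairwise conflict, so at least 4 registers are needed.
4 registers suffice: register 1 → {m, a}; register 2 → {d, h}; register 3 → {b}; register 4 → {k}. Every pair that conflicts lands in different registers.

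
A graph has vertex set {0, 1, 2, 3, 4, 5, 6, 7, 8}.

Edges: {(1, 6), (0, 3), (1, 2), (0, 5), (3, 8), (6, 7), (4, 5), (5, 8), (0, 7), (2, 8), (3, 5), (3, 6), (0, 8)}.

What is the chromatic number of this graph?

4

0, 3, 5, 8 are mutually adjacent (a clique of size 4), so at least 4 colors are needed.
4 colors suffice: color red → {4, 6, 8}; color blue → {1, 3, 7}; color green → {2, 5}; color yellow → {0}. Every edge joins two different colors.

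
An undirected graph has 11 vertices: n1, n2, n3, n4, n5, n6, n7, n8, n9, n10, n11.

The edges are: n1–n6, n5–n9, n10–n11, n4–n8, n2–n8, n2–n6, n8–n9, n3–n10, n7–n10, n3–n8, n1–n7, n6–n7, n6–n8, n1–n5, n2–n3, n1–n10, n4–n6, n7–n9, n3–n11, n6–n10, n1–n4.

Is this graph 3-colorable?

No

n1, n6, n7, n10 form a clique, so at least 4 colors are needed.
So 3 colors are not enough.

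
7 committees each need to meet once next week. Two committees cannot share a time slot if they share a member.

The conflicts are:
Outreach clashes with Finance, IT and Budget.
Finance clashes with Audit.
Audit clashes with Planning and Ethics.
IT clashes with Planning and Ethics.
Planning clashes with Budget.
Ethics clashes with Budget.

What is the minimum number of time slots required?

3

The cycle Audit-Planning-IT-Outreach-Finance-Audit has odd length 5, so it cannot be 2-colored; at least 3 time slots are needed.
3 time slots suffice: time slot 1 → {Audit, IT, Budget}; time slot 2 → {Outreach, Planning, Ethics}; time slot 3 → {Finance}. Each listed conflict is separated.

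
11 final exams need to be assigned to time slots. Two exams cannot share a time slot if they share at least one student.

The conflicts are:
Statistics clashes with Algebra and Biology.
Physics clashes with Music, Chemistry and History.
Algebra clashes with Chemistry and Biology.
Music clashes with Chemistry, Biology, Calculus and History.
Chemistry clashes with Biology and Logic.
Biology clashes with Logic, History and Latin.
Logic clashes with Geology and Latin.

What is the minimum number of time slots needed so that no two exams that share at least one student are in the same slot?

3

Music, Chemistry, Biology are mutually in conflict, so at least 3 time slots are needed.
3 time slots suffice: time slot 1 → {Physics, Biology, Calculus, Geology}; time slot 2 → {Statistics, Chemistry, History, Latin}; time slot 3 → {Algebra, Music, Logic}. Every pair that conflicts lands in different time slots.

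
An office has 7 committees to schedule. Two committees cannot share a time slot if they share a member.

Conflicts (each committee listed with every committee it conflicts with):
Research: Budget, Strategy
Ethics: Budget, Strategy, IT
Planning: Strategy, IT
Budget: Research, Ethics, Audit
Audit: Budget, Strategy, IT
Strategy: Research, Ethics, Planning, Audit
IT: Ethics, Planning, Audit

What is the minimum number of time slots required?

2

Ethics and IT conflict, so at least 2 time slots are needed.
2 time slots suffice: time slot 1 → {Budget, Strategy, IT}; time slot 2 → {Research, Ethics, Planning, Audit}. Every pair that conflicts lands in different time slots.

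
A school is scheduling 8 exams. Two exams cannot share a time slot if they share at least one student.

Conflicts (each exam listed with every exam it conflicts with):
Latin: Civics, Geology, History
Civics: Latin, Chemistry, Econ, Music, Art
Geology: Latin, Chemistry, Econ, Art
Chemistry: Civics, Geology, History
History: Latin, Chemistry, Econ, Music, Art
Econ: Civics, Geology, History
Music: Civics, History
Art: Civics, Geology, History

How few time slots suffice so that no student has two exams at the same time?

Civics and Econ conflict, so at least 2 time slots are needed.
A valid assignment using 2 time slots: Latin=2, Civics=1, Geology=1, Chemistry=2, History=1, Econ=2, Music=2, Art=2. No two conflicting exams share a time slot.

2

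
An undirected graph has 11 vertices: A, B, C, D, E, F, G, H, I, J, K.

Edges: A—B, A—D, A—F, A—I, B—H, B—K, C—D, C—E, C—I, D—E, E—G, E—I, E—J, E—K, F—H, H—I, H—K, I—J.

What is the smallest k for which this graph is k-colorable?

3

E, I, J are mutually adjacent, so at least 3 colors are needed.
A valid assignment using 3 colors: A=red, B=green, C=green, D=blue, E=red, F=blue, G=blue, H=red, I=blue, J=green, K=blue. No two adjacent vertices share a color.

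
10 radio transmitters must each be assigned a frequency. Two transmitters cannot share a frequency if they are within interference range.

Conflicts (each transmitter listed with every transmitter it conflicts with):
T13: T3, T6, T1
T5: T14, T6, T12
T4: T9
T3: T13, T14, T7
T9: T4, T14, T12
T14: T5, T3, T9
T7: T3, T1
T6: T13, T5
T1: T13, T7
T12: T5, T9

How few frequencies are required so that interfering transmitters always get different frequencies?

3

The cycle T13-T3-T14-T5-T6-T13 has odd length 5, so it cannot be 2-colored; at least 3 frequencies are needed.
3 frequencies suffice: frequency 1 → {T13, T4, T14, T7, T12}; frequency 2 → {T5, T3, T9, T1}; frequency 3 → {T6}. Each listed conflict is separated.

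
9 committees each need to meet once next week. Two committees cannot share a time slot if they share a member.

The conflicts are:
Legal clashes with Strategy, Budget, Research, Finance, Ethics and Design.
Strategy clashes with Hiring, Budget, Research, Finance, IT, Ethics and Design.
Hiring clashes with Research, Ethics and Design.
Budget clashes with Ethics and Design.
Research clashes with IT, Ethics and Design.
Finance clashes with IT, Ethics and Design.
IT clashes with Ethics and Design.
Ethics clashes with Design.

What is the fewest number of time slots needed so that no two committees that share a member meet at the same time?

5

Strategy, Research, IT, Ethics, Design all conflict with each other, so at least 5 time slots are needed.
5 time slots suffice: Legal=4, Strategy=2, Hiring=4, Budget=5, Research=5, Finance=5, IT=4, Ethics=1, Design=3. No two conflicting committees share a time slot.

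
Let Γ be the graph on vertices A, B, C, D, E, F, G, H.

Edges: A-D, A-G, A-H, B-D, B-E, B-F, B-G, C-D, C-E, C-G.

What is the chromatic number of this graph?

2

B and E are adjacent, so at least 2 colors are needed.
2 colors suffice: color 1 → {A, B, C}; color 2 → {D, E, F, G, H}. Each edge has distinct colors on its endpoints.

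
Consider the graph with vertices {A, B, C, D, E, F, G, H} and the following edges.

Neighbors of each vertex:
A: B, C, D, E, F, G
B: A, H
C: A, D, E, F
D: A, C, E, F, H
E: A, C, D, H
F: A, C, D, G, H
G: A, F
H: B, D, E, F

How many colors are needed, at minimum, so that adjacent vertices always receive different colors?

4

A, C, D, F form a clique, so at least 4 colors are needed.
4 colors suffice: A=1, B=2, C=4, D=3, E=2, F=2, G=3, H=1. Each edge has distinct colors on its endpoints.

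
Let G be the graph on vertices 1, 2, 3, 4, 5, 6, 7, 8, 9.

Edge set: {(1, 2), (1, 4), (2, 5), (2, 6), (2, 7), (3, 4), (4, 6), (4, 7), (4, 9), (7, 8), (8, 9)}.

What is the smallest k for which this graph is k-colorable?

2

4 and 9 are adjacent, so at least 2 colors are needed.
2 colors suffice: 1=b, 2=a, 3=b, 4=a, 5=b, 6=b, 7=b, 8=a, 9=b. Each edge has distinct colors on its endpoints.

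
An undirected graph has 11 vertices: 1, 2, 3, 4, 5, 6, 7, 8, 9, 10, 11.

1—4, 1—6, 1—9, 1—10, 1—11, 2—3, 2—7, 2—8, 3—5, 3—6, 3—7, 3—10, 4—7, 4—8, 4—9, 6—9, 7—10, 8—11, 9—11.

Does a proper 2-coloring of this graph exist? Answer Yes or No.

No

1, 4, 9 are mutually adjacent, so at least 3 colors are needed.
So 2 colors are not enough.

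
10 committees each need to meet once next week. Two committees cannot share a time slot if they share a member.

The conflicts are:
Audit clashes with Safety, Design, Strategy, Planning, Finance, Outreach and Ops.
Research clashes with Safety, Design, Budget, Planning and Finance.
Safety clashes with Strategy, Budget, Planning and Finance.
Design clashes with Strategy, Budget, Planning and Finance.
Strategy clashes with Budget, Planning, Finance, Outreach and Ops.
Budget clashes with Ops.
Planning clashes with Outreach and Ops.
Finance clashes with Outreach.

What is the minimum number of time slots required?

4

Audit, Strategy, Planning, Outreach pairwise conflict, so at least 4 time slots are needed.
A valid assignment using 4 time slots: Audit=3, Research=1, Safety=4, Design=4, Strategy=1, Budget=2, Planning=2, Finance=2, Outreach=4, Ops=4. Each listed conflict is separated.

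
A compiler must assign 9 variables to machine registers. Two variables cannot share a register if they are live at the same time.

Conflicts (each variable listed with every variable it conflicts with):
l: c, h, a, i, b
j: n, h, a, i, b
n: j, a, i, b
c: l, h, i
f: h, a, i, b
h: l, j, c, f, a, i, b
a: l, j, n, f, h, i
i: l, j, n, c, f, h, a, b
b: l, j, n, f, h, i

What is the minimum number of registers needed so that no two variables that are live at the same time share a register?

4

j, n, i, b all conflict with each other, so at least 4 registers are needed.
4 registers suffice: l=4, j=4, n=2, c=3, f=4, h=2, a=3, i=1, b=3. Every pair that conflicts lands in different registers.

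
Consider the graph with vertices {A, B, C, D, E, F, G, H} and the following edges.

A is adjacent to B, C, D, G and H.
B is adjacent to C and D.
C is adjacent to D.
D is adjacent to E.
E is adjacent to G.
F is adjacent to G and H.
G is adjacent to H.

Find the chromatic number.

A, B, C, D form a clique, so at least 4 colors are needed.
4 colors suffice: color 1 → {A, E, F}; color 2 → {D, G}; color 3 → {C, H}; color 4 → {B}. Every edge joins two different colors.

4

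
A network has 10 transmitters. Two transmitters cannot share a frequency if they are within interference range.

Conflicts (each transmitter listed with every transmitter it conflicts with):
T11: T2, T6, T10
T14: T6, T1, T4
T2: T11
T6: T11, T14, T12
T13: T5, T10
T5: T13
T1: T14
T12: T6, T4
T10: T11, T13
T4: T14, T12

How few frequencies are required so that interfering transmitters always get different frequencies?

2

T11 and T10 conflict, so at least 2 frequencies are needed.
Using 2 frequencies: T11=2, T14=2, T2=1, T6=1, T13=2, T5=1, T1=1, T12=2, T10=1, T4=1. No two conflicting transmitters share a frequency.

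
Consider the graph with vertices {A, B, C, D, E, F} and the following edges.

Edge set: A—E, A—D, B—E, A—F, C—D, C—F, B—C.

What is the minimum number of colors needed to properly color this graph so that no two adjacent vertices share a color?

The cycle C-B-E-A-F-C has odd length 5, so it cannot be 2-colored; at least 3 colors are needed.
3 colors suffice: color 1 → {A, C}; color 2 → {D, E, F}; color 3 → {B}. No two adjacent vertices share a color.

3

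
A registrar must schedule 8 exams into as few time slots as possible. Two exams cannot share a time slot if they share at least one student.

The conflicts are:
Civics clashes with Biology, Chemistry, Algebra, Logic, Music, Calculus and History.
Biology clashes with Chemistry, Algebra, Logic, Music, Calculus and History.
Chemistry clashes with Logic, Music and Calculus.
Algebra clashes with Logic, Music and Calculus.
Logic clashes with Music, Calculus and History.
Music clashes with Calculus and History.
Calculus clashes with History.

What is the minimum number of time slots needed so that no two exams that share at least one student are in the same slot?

Civics, Biology, Algebra, Logic, Music, Calculus all conflict with each other, so at least 6 time slots are needed.
6 time slots suffice: time slot 1 → {Logic}; time slot 2 → {Calculus}; time slot 3 → {Civics}; time slot 4 → {Music}; time slot 5 → {Biology}; time slot 6 → {Chemistry, Algebra, History}. Every pair that conflicts lands in different time slots.

6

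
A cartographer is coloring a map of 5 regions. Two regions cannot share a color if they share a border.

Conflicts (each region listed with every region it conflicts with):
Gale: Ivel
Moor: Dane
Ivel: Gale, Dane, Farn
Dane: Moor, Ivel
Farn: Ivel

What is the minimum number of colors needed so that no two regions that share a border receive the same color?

2

Ivel and Dane conflict, so at least 2 colors are needed.
2 colors suffice: color 1 → {Moor, Ivel}; color 2 → {Gale, Dane, Farn}. No two conflicting regions share a color.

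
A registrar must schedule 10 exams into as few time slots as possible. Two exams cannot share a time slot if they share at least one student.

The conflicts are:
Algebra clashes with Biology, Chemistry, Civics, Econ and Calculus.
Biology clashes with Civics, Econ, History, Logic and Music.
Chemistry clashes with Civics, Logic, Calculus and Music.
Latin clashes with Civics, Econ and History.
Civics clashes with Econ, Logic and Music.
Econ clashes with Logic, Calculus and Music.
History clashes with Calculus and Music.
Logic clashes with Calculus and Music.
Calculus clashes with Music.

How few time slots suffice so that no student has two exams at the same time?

5

Biology, Civics, Econ, Logic, Music all conflict with each other, so at least 5 time slots are needed.
5 time slots suffice: Algebra=1, Biology=4, Chemistry=3, Latin=1, Civics=2, Econ=3, History=3, Logic=5, Calculus=2, Music=1. No two conflicting exams share a time slot.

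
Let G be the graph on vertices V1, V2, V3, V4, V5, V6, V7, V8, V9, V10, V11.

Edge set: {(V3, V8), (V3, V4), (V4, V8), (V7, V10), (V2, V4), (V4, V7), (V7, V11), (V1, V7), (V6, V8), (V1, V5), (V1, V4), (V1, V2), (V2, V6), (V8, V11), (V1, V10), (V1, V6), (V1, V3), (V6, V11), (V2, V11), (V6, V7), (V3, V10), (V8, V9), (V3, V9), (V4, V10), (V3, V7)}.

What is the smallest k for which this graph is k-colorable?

V1, V3, V4, V7, V10 are mutually adjacent (a clique of size 5), so at least 5 colors are needed.
5 colors suffice: color red → {V1, V8}; color blue → {V2, V5, V7, V9}; color green → {V4, V6}; color yellow → {V3, V11}; color purple → {V10}. No two adjacent vertices share a color.

5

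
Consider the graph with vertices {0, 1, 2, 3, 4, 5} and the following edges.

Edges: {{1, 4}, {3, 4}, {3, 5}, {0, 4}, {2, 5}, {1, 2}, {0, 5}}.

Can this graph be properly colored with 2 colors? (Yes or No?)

The cycle 1-4-0-5-2-1 has odd length 5, so it cannot be 2-colored; at least 3 colors are needed.
So 2 colors are not enough.

No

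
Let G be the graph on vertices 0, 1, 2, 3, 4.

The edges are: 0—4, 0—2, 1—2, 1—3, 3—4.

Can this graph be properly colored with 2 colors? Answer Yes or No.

No

The cycle 1-2-0-4-3-1 has odd length 5, so it cannot be 2-colored; at least 3 colors are needed.
So 2 colors are not enough.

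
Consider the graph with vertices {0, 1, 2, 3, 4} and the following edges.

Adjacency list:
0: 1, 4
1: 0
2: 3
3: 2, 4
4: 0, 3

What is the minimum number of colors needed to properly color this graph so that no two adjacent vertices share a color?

2

0 and 4 are adjacent, so at least 2 colors are needed.
2 colors suffice: color a → {0, 3}; color b → {1, 2, 4}. No two adjacent vertices share a color.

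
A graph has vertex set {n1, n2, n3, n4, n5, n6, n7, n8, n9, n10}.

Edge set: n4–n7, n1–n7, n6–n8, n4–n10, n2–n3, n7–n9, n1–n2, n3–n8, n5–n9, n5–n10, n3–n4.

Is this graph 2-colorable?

The cycle n10-n5-n9-n7-n4-n10 has odd length 5, so it cannot be 2-colored; at least 3 colors are needed.
So 2 colors are not enough.

No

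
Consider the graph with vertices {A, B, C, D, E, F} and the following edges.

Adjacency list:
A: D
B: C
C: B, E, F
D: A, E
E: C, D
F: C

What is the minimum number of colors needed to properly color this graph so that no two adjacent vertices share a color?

C and E are adjacent, so at least 2 colors are needed.
2 colors suffice: color 1 → {C, D}; color 2 → {A, B, E, F}. No two adjacent vertices share a color.

2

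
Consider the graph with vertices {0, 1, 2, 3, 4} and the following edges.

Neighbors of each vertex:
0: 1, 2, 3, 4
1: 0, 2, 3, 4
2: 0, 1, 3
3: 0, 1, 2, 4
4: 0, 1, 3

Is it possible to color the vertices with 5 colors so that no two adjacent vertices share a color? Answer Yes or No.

Yes

The chromatic number is 4. 0, 1, 3, 4 are pairwise adjacent (a clique of size 4), so at least 4 colors are needed.
A valid assignment using 4 colors: 0=red, 1=blue, 2=yellow, 3=green, 4=yellow.
Since 5 ≥ 4, a proper 5-coloring certainly exists.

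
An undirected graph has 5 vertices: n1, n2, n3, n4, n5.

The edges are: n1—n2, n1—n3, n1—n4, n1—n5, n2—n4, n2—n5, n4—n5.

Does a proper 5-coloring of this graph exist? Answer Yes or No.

The chromatic number is 4. n1, n2, n4, n5 are pairwise adjacent (a clique of size 4), so at least 4 colors are needed.
4 colors suffice: color 1 → {n1}; color 2 → {n3, n4}; color 3 → {n5}; color 4 → {n2}.
Since 5 ≥ 4, a proper 5-coloring certainly exists.

Yes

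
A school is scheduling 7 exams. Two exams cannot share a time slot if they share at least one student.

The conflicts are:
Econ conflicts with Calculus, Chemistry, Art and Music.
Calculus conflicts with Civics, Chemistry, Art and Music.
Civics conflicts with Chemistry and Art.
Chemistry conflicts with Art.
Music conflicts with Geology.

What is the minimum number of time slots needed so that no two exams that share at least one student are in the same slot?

Calculus, Civics, Chemistry, Art are mutually in conflict, so at least 4 time slots are needed.
4 time slots suffice: time slot 1 → {Calculus, Geology}; time slot 2 → {Art, Music}; time slot 3 → {Econ, Civics}; time slot 4 → {Chemistry}. Each listed conflict is separated.

4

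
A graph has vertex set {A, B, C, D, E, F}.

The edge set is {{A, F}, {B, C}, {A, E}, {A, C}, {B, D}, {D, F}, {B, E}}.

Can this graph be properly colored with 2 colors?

The cycle B-D-F-A-C-B has odd length 5, so it cannot be 2-colored; at least 3 colors are needed.
So 2 colors are not enough.

No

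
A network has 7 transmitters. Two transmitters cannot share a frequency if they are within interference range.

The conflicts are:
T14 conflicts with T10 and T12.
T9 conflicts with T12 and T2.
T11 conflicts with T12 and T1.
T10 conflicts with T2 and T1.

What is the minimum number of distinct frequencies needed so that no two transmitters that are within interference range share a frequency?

3

The cycle T14-T12-T11-T1-T10-T14 has odd length 5, so it cannot be 2-colored; at least 3 frequencies are needed.
A valid assignment using 3 frequencies: T14=2, T9=2, T11=2, T10=1, T12=1, T2=3, T1=3. No two conflicting transmitters share a frequency.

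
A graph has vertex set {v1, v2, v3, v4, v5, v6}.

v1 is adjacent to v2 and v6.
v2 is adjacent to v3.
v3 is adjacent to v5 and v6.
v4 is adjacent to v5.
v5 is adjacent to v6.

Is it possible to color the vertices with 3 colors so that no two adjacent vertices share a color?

The chromatic number is 3. v3, v5, v6 are pairwise adjacent, so at least 3 colors are needed.
One proper 3-coloring: v1=red, v2=blue, v3=red, v4=red, v5=green, v6=blue.
That is already a proper 3-coloring.

Yes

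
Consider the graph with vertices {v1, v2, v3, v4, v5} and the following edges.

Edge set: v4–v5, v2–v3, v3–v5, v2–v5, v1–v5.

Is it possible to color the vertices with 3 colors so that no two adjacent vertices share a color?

Yes

The chromatic number is 3. v2, v3, v5 form a triangle, so at least 3 colors are needed.
3 colors suffice: color 1 → {v5}; color 2 → {v1, v2, v4}; color 3 → {v3}.
That is already a proper 3-coloring.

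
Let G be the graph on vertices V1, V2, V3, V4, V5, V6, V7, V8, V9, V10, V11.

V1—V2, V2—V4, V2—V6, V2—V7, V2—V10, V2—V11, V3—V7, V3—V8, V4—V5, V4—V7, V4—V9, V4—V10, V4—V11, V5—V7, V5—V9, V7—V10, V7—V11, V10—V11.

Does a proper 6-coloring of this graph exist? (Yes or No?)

Yes

The chromatic number is 5. V2, V4, V7, V10, V11 are mutually adjacent (a clique of size 5), so at least 5 colors are needed.
5 colors suffice: color 1 → {V1, V3, V4, V6}; color 2 → {V2, V5, V8}; color 3 → {V7, V9}; color 4 → {V10}; color 5 → {V11}.
Since 6 ≥ 5, a proper 6-coloring certainly exists.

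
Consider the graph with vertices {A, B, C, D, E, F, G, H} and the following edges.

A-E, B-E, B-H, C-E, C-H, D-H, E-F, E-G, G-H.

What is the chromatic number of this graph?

2

A and E are adjacent, so at least 2 colors are needed.
2 colors suffice: color 1 → {E, H}; color 2 → {A, B, C, D, F, G}. Every edge joins two different colors.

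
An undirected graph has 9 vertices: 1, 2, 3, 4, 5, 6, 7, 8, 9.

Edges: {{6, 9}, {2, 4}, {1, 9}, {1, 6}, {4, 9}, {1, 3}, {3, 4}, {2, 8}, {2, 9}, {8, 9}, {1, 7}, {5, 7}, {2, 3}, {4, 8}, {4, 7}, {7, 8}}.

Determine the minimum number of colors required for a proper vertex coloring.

2, 4, 8, 9 form a clique, so at least 4 colors are needed.
4 colors suffice: color a → {1, 4, 5}; color b → {3, 7, 9}; color c → {6, 8}; color d → {2}. No two adjacent vertices share a color.

4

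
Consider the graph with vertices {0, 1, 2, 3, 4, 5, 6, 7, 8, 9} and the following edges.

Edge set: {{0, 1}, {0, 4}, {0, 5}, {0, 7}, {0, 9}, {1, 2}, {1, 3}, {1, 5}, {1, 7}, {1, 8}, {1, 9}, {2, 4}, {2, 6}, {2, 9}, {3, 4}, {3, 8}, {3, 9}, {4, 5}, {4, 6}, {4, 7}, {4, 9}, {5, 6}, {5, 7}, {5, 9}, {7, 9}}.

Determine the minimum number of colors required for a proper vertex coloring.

0, 1, 5, 7, 9 form a clique, so at least 5 colors are needed.
5 colors suffice: color red → {6, 8, 9}; color blue → {1, 4}; color green → {2, 3, 5}; color yellow → {7}; color purple → {0}. No two adjacent vertices share a color.

5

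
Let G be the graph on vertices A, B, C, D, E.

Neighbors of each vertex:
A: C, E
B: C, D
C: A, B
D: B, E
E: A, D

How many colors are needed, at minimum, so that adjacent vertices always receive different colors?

The cycle B-D-E-A-C-B has odd length 5, so it cannot be 2-colored; at least 3 colors are needed.
One proper 3-coloring: A=2, B=1, C=3, D=2, E=1. No two adjacent vertices share a color.

3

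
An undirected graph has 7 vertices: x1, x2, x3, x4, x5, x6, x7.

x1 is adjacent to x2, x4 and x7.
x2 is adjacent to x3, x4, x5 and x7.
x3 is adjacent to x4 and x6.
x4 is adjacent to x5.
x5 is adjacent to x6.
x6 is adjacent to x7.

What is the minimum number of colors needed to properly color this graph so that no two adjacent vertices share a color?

x1, x2, x4 are mutually adjacent, so at least 3 colors are needed.
3 colors suffice: color 1 → {x2, x6}; color 2 → {x4, x7}; color 3 → {x1, x3, x5}. No two adjacent vertices share a color.

3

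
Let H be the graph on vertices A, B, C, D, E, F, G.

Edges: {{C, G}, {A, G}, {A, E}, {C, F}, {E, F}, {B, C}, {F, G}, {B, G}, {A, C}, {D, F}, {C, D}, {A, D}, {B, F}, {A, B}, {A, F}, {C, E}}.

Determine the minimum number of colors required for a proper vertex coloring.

5

A, B, C, F, G are mutually adjacent (a clique of size 5), so at least 5 colors are needed.
5 colors suffice: A=3, B=5, C=2, D=4, E=4, F=1, G=4. No two adjacent vertices share a color.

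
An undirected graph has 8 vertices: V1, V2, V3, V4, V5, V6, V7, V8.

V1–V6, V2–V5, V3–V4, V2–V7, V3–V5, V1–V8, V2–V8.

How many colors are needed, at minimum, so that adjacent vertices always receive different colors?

2

V1 and V6 are adjacent, so at least 2 colors are needed.
One proper 2-coloring: V1=1, V2=1, V3=1, V4=2, V5=2, V6=2, V7=2, V8=2. Each edge has distinct colors on its endpoints.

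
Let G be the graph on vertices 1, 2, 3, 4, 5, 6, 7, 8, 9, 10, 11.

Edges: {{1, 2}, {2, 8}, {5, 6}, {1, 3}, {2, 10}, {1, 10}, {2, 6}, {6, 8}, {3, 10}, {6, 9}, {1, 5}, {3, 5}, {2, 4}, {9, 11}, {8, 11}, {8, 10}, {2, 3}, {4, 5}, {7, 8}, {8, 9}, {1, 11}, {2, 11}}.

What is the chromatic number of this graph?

4

1, 2, 3, 10 are pairwise adjacent (a clique of size 4), so at least 4 colors are needed.
4 colors suffice: color red → {2, 5, 7, 9}; color blue → {1, 4, 8}; color green → {6, 10, 11}; color yellow → {3}. Each edge has distinct colors on its endpoints.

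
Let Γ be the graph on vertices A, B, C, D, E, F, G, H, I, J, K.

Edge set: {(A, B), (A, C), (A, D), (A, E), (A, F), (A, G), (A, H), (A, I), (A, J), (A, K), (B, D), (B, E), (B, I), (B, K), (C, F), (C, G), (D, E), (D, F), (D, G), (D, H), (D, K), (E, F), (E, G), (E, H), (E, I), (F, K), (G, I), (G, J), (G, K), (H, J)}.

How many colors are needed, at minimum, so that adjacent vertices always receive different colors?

A, D, E, F form a clique, so at least 4 colors are needed.
4 colors suffice: A=red, B=green, C=blue, D=blue, E=yellow, F=green, G=green, H=green, I=blue, J=blue, K=yellow. Each edge has distinct colors on its endpoints.

4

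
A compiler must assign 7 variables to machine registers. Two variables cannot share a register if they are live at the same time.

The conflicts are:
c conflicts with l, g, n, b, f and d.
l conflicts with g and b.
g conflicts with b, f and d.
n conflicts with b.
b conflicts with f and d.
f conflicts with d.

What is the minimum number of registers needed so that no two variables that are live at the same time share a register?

c, g, b, f, d pairwise conflict, so at least 5 registers are needed.
5 registers suffice: register 1 → {c}; register 2 → {b}; register 3 → {g, n}; register 4 → {l, f}; register 5 → {d}. Every pair that conflicts lands in different registers.

5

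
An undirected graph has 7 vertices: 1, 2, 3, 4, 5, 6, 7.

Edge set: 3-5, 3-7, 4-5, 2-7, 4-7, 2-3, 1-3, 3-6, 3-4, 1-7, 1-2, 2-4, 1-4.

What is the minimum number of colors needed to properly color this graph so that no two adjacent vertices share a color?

1, 2, 3, 4, 7 form a clique, so at least 5 colors are needed.
5 colors suffice: color red → {3}; color blue → {4, 6}; color green → {2, 5}; color yellow → {7}; color purple → {1}. Each edge has distinct colors on its endpoints.

5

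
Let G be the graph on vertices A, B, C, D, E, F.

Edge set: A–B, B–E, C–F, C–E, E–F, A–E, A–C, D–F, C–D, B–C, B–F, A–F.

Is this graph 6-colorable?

The chromatic number is 5. A, B, C, E, F form a clique, so at least 5 colors are needed.
One proper 5-coloring: A=4, B=3, C=2, D=3, E=5, F=1.
Since 6 ≥ 5, a proper 6-coloring certainly exists.

Yes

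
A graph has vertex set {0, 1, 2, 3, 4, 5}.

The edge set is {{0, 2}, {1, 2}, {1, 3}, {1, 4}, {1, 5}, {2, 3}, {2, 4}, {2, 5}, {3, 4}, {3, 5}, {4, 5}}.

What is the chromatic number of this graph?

5

1, 2, 3, 4, 5 are mutually adjacent (a clique of size 5), so at least 5 colors are needed.
A valid assignment using 5 colors: 0=b, 1=e, 2=a, 3=b, 4=c, 5=d. No two adjacent vertices share a color.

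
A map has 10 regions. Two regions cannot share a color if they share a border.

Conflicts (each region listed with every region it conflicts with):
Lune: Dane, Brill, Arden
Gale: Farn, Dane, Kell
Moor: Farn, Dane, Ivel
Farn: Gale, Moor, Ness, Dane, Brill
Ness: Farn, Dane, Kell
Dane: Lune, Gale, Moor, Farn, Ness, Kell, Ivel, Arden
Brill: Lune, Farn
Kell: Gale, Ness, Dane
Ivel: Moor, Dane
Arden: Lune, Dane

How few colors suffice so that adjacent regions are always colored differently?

3

Lune, Dane, Arden pairwise conflict, so at least 3 colors are needed.
3 colors suffice: color 1 → {Dane, Brill}; color 2 → {Lune, Farn, Kell, Ivel}; color 3 → {Gale, Moor, Ness, Arden}. Every pair that conflicts lands in different colors.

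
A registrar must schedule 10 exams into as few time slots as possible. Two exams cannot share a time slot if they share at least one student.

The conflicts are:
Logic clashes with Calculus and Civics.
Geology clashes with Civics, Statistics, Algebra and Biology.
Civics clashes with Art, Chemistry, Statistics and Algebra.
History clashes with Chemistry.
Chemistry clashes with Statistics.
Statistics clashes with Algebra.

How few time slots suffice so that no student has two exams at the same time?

Geology, Civics, Statistics, Algebra all conflict with each other, so at least 4 time slots are needed.
4 time slots suffice: time slot 1 → {Calculus, Civics, History, Biology}; time slot 2 → {Logic, Art, Statistics}; time slot 3 → {Geology, Chemistry}; time slot 4 → {Algebra}. No two conflicting exams share a time slot.

4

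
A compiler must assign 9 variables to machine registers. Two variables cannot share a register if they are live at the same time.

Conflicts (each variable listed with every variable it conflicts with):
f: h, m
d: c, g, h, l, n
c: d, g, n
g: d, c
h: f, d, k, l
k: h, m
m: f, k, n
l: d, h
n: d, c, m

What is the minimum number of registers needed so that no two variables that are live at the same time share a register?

3

d, h, l pairwise conflict, so at least 3 registers are needed.
Using 3 registers: f=3, d=1, c=2, g=3, h=2, k=3, m=1, l=3, n=3. Each listed conflict is separated.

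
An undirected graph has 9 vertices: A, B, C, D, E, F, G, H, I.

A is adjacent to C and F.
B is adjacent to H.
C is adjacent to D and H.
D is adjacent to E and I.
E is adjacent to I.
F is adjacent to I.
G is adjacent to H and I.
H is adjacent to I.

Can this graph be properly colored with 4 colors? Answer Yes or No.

The chromatic number is 3. G, H, I are mutually adjacent, so at least 3 colors are needed.
3 colors suffice: A=3, B=1, C=1, D=2, E=3, F=2, G=3, H=2, I=1.
Since 4 ≥ 3, a proper 4-coloring certainly exists.

Yes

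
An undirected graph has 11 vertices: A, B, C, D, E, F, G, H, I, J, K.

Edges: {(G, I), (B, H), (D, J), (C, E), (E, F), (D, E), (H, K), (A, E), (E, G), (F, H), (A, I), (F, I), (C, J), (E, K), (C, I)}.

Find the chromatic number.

D and J are adjacent, so at least 2 colors are needed.
2 colors suffice: color red → {E, H, I, J}; color blue → {A, B, C, D, F, G, K}. Every edge joins two different colors.

2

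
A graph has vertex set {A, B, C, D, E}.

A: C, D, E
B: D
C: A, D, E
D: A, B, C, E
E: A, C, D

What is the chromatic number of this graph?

A, C, D, E are pairwise adjacent (a clique of size 4), so at least 4 colors are needed.
One proper 4-coloring: A=3, B=2, C=2, D=1, E=4. Every edge joins two different colors.

4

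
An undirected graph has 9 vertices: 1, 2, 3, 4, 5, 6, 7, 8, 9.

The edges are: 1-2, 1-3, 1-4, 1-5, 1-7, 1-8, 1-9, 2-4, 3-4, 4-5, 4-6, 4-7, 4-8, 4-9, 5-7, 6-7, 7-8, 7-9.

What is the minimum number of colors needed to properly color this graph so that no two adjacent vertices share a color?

4

1, 4, 7, 9 form a clique, so at least 4 colors are needed.
4 colors suffice: color red → {4}; color blue → {1, 6}; color green → {2, 3, 7}; color yellow → {5, 8, 9}. Every edge joins two different colors.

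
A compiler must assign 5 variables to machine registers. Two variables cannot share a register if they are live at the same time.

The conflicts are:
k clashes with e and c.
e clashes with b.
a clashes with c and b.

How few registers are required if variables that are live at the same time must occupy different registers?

The cycle b-a-c-k-e-b has odd length 5, so it cannot be 2-colored; at least 3 registers are needed.
A valid assignment using 3 registers: k=2, e=1, a=2, c=1, b=3. Each listed conflict is separated.

3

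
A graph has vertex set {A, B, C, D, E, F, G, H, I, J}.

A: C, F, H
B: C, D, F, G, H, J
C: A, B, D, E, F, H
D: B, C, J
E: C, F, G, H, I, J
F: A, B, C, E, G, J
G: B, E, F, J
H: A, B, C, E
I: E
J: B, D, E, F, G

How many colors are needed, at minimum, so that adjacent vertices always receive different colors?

4

B, F, G, J are mutually adjacent (a clique of size 4), so at least 4 colors are needed.
4 colors suffice: color 1 → {A, B, E}; color 2 → {C, I, J}; color 3 → {D, F, H}; color 4 → {G}. Each edge has distinct colors on its endpoints.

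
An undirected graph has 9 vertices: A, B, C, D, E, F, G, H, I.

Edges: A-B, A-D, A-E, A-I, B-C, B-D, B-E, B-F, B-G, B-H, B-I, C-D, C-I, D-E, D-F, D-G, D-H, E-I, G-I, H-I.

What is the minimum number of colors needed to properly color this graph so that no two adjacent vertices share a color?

4

A, B, E, I are mutually adjacent (a clique of size 4), so at least 4 colors are needed.
One proper 4-coloring: A=yellow, B=red, C=green, D=blue, E=green, F=green, G=green, H=green, I=blue. Each edge has distinct colors on its endpoints.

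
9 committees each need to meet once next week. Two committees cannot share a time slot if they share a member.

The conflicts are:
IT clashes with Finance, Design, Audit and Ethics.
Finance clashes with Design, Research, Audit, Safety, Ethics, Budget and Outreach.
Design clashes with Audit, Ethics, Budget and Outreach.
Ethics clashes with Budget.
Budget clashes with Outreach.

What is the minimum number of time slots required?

4

Finance, Design, Ethics, Budget all conflict with each other, so at least 4 time slots are needed.
A valid assignment using 4 time slots: IT=4, Finance=1, Design=2, Research=2, Audit=3, Safety=2, Ethics=3, Budget=4, Outreach=3. No two conflicting committees share a time slot.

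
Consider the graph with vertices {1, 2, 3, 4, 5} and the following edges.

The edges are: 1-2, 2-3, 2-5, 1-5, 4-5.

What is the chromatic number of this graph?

3

1, 2, 5 form a triangle, so at least 3 colors are needed.
A valid assignment using 3 colors: 1=green, 2=red, 3=blue, 4=red, 5=blue. Each edge has distinct colors on its endpoints.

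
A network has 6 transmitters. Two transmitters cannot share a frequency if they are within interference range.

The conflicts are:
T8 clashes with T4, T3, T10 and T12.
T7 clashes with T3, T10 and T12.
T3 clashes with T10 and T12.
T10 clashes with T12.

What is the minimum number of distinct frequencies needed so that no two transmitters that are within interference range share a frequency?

T7, T3, T10, T12 pairwise conflict, so at least 4 frequencies are needed.
4 frequencies suffice: frequency 1 → {T4, T3}; frequency 2 → {T8, T7}; frequency 3 → {T12}; frequency 4 → {T10}. Each listed conflict is separated.

4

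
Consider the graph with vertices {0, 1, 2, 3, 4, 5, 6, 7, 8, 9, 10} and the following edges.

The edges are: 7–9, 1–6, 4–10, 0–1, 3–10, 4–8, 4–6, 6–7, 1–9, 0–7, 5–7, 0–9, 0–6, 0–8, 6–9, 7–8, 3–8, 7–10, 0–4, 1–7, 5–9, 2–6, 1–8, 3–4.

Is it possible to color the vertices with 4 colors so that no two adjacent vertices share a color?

0, 1, 6, 7, 9 are pairwise adjacent (a clique of size 5), so at least 5 colors are needed.
So 4 colors are not enough.

No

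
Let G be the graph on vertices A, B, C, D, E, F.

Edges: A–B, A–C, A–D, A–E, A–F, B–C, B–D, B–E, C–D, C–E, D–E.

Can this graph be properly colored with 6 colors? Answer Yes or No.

Yes

The chromatic number is 5. A, B, C, D, E form a clique, so at least 5 colors are needed.
5 colors suffice: color 1 → {A}; color 2 → {B, F}; color 3 → {E}; color 4 → {D}; color 5 → {C}.
Since 6 ≥ 5, a proper 6-coloring certainly exists.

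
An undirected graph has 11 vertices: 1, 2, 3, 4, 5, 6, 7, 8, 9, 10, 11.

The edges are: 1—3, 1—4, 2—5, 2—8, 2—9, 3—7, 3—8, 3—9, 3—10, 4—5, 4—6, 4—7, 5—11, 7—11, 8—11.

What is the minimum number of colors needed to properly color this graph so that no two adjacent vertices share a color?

7 and 11 are adjacent, so at least 2 colors are needed.
2 colors suffice: color a → {2, 3, 4, 11}; color b → {1, 5, 6, 7, 8, 9, 10}. No two adjacent vertices share a color.

2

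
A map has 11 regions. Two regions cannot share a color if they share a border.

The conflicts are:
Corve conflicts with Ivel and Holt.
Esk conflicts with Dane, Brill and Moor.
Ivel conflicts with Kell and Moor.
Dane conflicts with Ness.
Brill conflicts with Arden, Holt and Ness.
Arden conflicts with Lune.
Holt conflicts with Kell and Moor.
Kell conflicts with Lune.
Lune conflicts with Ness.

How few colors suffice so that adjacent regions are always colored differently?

3

The cycle Arden-Brill-Holt-Kell-Lune-Arden has odd length 5, so it cannot be 2-colored; at least 3 colors are needed.
3 colors suffice: color 1 → {Esk, Ivel, Holt, Lune}; color 2 → {Corve, Dane, Brill, Kell, Moor}; color 3 → {Arden, Ness}. Every pair that conflicts lands in different colors.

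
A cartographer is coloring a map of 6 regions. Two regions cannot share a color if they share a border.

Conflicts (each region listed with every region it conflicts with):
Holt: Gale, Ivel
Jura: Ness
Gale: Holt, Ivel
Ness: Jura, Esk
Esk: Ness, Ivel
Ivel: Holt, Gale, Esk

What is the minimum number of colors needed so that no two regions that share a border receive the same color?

3

Holt, Gale, Ivel are mutually in conflict, so at least 3 colors are needed.
3 colors suffice: color 1 → {Ness, Ivel}; color 2 → {Jura, Gale, Esk}; color 3 → {Holt}. Each listed conflict is separated.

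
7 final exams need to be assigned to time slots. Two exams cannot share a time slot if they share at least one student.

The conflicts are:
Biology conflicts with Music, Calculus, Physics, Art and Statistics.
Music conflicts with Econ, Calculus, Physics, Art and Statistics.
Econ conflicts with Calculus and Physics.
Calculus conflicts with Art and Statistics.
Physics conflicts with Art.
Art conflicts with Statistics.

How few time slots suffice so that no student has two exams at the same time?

5

Biology, Music, Calculus, Art, Statistics are mutually in conflict, so at least 5 time slots are needed.
5 time slots suffice: time slot 1 → {Music}; time slot 2 → {Econ, Art}; time slot 3 → {Biology}; time slot 4 → {Calculus, Physics}; time slot 5 → {Statistics}. No two conflicting exams share a time slot.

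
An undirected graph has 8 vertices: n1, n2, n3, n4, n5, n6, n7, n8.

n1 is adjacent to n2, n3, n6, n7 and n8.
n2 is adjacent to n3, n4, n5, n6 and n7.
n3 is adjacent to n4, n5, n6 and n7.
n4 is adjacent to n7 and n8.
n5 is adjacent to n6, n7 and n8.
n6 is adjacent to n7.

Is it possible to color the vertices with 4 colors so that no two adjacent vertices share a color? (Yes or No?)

No

n1, n2, n3, n6, n7 form a clique, so at least 5 colors are needed.
So 4 colors are not enough.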